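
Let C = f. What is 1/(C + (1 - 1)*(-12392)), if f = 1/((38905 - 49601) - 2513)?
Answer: -13209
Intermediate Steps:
f = -1/13209 (f = 1/(-10696 - 2513) = 1/(-13209) = -1/13209 ≈ -7.5706e-5)
C = -1/13209 ≈ -7.5706e-5
1/(C + (1 - 1)*(-12392)) = 1/(-1/13209 + (1 - 1)*(-12392)) = 1/(-1/13209 + 0*(-12392)) = 1/(-1/13209 + 0) = 1/(-1/13209) = -13209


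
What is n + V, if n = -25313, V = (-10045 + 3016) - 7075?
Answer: -39417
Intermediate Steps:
V = -14104 (V = -7029 - 7075 = -14104)
n + V = -25313 - 14104 = -39417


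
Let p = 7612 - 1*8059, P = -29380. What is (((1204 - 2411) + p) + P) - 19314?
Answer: -50348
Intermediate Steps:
p = -447 (p = 7612 - 8059 = -447)
(((1204 - 2411) + p) + P) - 19314 = (((1204 - 2411) - 447) - 29380) - 19314 = ((-1207 - 447) - 29380) - 19314 = (-1654 - 29380) - 19314 = -31034 - 19314 = -50348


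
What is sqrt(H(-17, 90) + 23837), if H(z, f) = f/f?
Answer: sqrt(23838) ≈ 154.40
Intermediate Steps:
H(z, f) = 1
sqrt(H(-17, 90) + 23837) = sqrt(1 + 23837) = sqrt(23838)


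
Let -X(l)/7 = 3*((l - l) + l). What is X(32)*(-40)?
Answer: 26880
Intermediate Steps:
X(l) = -21*l (X(l) = -21*((l - l) + l) = -21*(0 + l) = -21*l)
X(32)*(-40) = -21*32*(-40) = -672*(-40) = 26880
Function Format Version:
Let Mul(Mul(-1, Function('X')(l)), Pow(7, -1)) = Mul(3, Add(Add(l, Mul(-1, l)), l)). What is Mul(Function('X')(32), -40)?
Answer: 26880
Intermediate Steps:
Function('X')(l) = Mul(-21, l) (Function('X')(l) = Mul(-7, Mul(3, Add(Add(l, Mul(-1, l)), l))) = Mul(-7, Mul(3, Add(0, l))) = Mul(-7, Mul(3, l)) = Mul(-21, l))
Mul(Function('X')(32), -40) = Mul(Mul(-21, 32), -40) = Mul(-672, -40) = 26880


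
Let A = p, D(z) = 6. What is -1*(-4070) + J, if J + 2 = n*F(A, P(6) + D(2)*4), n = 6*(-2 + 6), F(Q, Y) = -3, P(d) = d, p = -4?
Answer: 3996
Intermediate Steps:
A = -4
n = 24 (n = 6*4 = 24)
J = -74 (J = -2 + 24*(-3) = -2 - 72 = -74)
-1*(-4070) + J = -1*(-4070) - 74 = 4070 - 74 = 3996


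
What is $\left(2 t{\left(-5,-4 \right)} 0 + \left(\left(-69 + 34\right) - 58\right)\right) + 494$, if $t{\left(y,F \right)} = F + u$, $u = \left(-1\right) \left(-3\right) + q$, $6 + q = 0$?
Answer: $401$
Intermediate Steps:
$q = -6$ ($q = -6 + 0 = -6$)
$u = -3$ ($u = \left(-1\right) \left(-3\right) - 6 = 3 - 6 = -3$)
$t{\left(y,F \right)} = -3 + F$ ($t{\left(y,F \right)} = F - 3 = -3 + F$)
$\left(2 t{\left(-5,-4 \right)} 0 + \left(\left(-69 + 34\right) - 58\right)\right) + 494 = \left(2 \left(-3 - 4\right) 0 + \left(\left(-69 + 34\right) - 58\right)\right) + 494 = \left(2 \left(-7\right) 0 - 93\right) + 494 = \left(\left(-14\right) 0 - 93\right) + 494 = \left(0 - 93\right) + 494 = -93 + 494 = 401$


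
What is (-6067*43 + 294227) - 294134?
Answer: -260788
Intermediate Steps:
(-6067*43 + 294227) - 294134 = (-260881 + 294227) - 294134 = 33346 - 294134 = -260788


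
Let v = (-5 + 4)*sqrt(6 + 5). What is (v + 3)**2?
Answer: (3 - sqrt(11))**2 ≈ 0.10025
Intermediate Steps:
v = -sqrt(11) ≈ -3.3166
(v + 3)**2 = (-sqrt(11) + 3)**2 = (3 - sqrt(11))**2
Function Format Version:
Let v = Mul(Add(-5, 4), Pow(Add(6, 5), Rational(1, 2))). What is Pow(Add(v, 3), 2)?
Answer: Pow(Add(3, Mul(-1, Pow(11, Rational(1, 2)))), 2) ≈ 0.10025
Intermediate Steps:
v = Mul(-1, Pow(11, Rational(1, 2))) ≈ -3.3166
Pow(Add(v, 3), 2) = Pow(Add(Mul(-1, Pow(11, Rational(1, 2))), 3), 2) = Pow(Add(3, Mul(-1, Pow(11, Rational(1, 2)))), 2)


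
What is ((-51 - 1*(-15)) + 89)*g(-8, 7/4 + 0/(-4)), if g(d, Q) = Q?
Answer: 371/4 ≈ 92.750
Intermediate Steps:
((-51 - 1*(-15)) + 89)*g(-8, 7/4 + 0/(-4)) = ((-51 - 1*(-15)) + 89)*(7/4 + 0/(-4)) = ((-51 + 15) + 89)*(7*(1/4) + 0*(-1/4)) = (-36 + 89)*(7/4 + 0) = 53*(7/4) = 371/4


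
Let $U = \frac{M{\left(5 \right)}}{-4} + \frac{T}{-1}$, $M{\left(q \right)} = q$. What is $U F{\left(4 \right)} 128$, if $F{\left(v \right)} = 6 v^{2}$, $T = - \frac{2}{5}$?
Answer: $- \frac{52224}{5} \approx -10445.0$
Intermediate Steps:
$T = - \frac{2}{5}$ ($T = \left(-2\right) \frac{1}{5} = - \frac{2}{5} \approx -0.4$)
$U = - \frac{17}{20}$ ($U = \frac{5}{-4} - \frac{2}{5 \left(-1\right)} = 5 \left(- \frac{1}{4}\right) - - \frac{2}{5} = - \frac{5}{4} + \frac{2}{5} = - \frac{17}{20} \approx -0.85$)
$U F{\left(4 \right)} 128 = - \frac{17 \cdot 6 \cdot 4^{2}}{20} \cdot 128 = - \frac{17 \cdot 6 \cdot 16}{20} \cdot 128 = \left(- \frac{17}{20}\right) 96 \cdot 128 = \left(- \frac{408}{5}\right) 128 = - \frac{52224}{5}$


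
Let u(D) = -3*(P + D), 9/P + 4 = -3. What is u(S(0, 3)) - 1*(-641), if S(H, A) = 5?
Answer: 4409/7 ≈ 629.86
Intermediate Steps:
P = -9/7 (P = 9/(-4 - 3) = 9/(-7) = 9*(-1/7) = -9/7 ≈ -1.2857)
u(D) = 27/7 - 3*D (u(D) = -3*(-9/7 + D) = 27/7 - 3*D)
u(S(0, 3)) - 1*(-641) = (27/7 - 3*5) - 1*(-641) = (27/7 - 15) + 641 = -78/7 + 641 = 4409/7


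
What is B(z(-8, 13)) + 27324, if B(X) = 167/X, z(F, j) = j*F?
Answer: 2841529/104 ≈ 27322.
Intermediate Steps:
z(F, j) = F*j
B(z(-8, 13)) + 27324 = 167/((-8*13)) + 27324 = 167/(-104) + 27324 = 167*(-1/104) + 27324 = -167/104 + 27324 = 2841529/104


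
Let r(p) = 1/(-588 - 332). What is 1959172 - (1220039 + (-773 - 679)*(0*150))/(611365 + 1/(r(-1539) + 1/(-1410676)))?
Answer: 422055454661966599/215425641655 ≈ 1.9592e+6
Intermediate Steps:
r(p) = -1/920 (r(p) = 1/(-920) = -1/920)
1959172 - (1220039 + (-773 - 679)*(0*150))/(611365 + 1/(r(-1539) + 1/(-1410676))) = 1959172 - (1220039 + (-773 - 679)*(0*150))/(611365 + 1/(-1/920 + 1/(-1410676))) = 1959172 - (1220039 - 1452*0)/(611365 + 1/(-1/920 - 1/1410676)) = 1959172 - (1220039 + 0)/(611365 + 1/(-352899/324455480)) = 1959172 - 1220039/(611365 - 324455480/352899) = 1959172 - 1220039/215425641655/352899 = 1959172 - 1220039*352899/215425641655 = 1959172 - 1*430550543061/215425641655 = 1959172 - 430550543061/215425641655 = 422055454661966599/215425641655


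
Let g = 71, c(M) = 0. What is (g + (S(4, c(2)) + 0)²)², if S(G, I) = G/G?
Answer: 5184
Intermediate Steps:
S(G, I) = 1
(g + (S(4, c(2)) + 0)²)² = (71 + (1 + 0)²)² = (71 + 1²)² = (71 + 1)² = 72² = 5184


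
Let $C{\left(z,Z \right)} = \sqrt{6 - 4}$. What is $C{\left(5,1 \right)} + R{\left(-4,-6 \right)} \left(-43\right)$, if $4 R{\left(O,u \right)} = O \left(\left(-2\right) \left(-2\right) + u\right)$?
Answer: $-86 + \sqrt{2} \approx -84.586$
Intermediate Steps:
$C{\left(z,Z \right)} = \sqrt{2}$
$R{\left(O,u \right)} = \frac{O \left(4 + u\right)}{4}$ ($R{\left(O,u \right)} = \frac{O \left(\left(-2\right) \left(-2\right) + u\right)}{4} = \frac{O \left(4 + u\right)}{4}$)
$C{\left(5,1 \right)} + R{\left(-4,-6 \right)} \left(-43\right) = \sqrt{2} + \frac{1}{4} \left(-4\right) \left(4 - 6\right) \left(-43\right) = \sqrt{2} + \frac{1}{4} \left(-4\right) \left(-2\right) \left(-43\right) = \sqrt{2} + 2 \left(-43\right) = \sqrt{2} - 86 = -86 + \sqrt{2}$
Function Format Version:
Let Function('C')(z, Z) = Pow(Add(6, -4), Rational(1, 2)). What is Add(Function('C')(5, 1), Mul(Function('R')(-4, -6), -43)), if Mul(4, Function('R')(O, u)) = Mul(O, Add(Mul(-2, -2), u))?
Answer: Add(-86, Pow(2, Rational(1, 2))) ≈ -84.586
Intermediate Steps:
Function('C')(z, Z) = Pow(2, Rational(1, 2))
Function('R')(O, u) = Mul(Rational(1, 4), O, Add(4, u)) (Function('R')(O, u) = Mul(Rational(1, 4), Mul(O, Add(Mul(-2, -2), u))) = Mul(Rational(1, 4), Mul(O, Add(4, u))) = Mul(Rational(1, 4), O, Add(4, u)))
Add(Function('C')(5, 1), Mul(Function('R')(-4, -6), -43)) = Add(Pow(2, Rational(1, 2)), Mul(Mul(Rational(1, 4), -4, Add(4, -6)), -43)) = Add(Pow(2, Rational(1, 2)), Mul(Mul(Rational(1, 4), -4, -2), -43)) = Add(Pow(2, Rational(1, 2)), Mul(2, -43)) = Add(Pow(2, Rational(1, 2)), -86) = Add(-86, Pow(2, Rational(1, 2)))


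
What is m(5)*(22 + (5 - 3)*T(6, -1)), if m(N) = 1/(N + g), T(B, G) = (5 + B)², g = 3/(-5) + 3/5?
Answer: 264/5 ≈ 52.800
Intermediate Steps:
g = 0 (g = 3*(-⅕) + 3*(⅕) = -⅗ + ⅗ = 0)
m(N) = 1/N (m(N) = 1/(N + 0) = 1/N)
m(5)*(22 + (5 - 3)*T(6, -1)) = (22 + (5 - 3)*(5 + 6)²)/5 = (22 + 2*11²)/5 = (22 + 2*121)/5 = (22 + 242)/5 = (⅕)*264 = 264/5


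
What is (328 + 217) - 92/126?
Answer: 34289/63 ≈ 544.27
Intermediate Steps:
(328 + 217) - 92/126 = 545 - 92*1/126 = 545 - 46/63 = 34289/63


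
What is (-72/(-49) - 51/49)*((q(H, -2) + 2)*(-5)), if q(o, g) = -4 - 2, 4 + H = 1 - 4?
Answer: 60/7 ≈ 8.5714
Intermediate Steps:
H = -7 (H = -4 + (1 - 4) = -4 - 3 = -7)
q(o, g) = -6
(-72/(-49) - 51/49)*((q(H, -2) + 2)*(-5)) = (-72/(-49) - 51/49)*((-6 + 2)*(-5)) = (-72*(-1/49) - 51*1/49)*(-4*(-5)) = (72/49 - 51/49)*20 = (3/7)*20 = 60/7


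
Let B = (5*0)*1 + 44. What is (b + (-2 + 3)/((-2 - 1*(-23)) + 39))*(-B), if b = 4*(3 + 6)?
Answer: -23771/15 ≈ -1584.7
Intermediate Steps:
b = 36 (b = 4*9 = 36)
B = 44 (B = 0*1 + 44 = 0 + 44 = 44)
(b + (-2 + 3)/((-2 - 1*(-23)) + 39))*(-B) = (36 + (-2 + 3)/((-2 - 1*(-23)) + 39))*(-1*44) = (36 + 1/((-2 + 23) + 39))*(-44) = (36 + 1/(21 + 39))*(-44) = (36 + 1/60)*(-44) = (2161/60)*(-44) = -23771/15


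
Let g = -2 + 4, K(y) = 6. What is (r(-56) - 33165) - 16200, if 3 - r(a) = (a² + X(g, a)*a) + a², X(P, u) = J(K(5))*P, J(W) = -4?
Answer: -56082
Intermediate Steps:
g = 2
X(P, u) = -4*P
r(a) = 3 - 2*a² + 8*a (r(a) = 3 - ((a² + (-4*2)*a) + a²) = 3 - ((a² - 8*a) + a²) = 3 - (-8*a + 2*a²) = 3 + (-2*a² + 8*a) = 3 - 2*a² + 8*a)
(r(-56) - 33165) - 16200 = ((3 - 2*(-56)² + 8*(-56)) - 33165) - 16200 = ((3 - 2*3136 - 448) - 33165) - 16200 = ((3 - 6272 - 448) - 33165) - 16200 = (-6717 - 33165) - 16200 = -39882 - 16200 = -56082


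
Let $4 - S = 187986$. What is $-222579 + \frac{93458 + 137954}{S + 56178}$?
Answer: $- \frac{7334258482}{32951} \approx -2.2258 \cdot 10^{5}$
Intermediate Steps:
$S = -187982$ ($S = 4 - 187986 = -187982$)
$-222579 + \frac{93458 + 137954}{S + 56178} = -222579 + \frac{93458 + 137954}{-187982 + 56178} = -222579 + \frac{231412}{-131804} = -222579 + 231412 \left(- \frac{1}{131804}\right) = -222579 - \frac{57853}{32951} = - \frac{7334258482}{32951}$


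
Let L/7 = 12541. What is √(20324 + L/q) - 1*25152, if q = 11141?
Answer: -25152 + √2523631144411/11141 ≈ -25009.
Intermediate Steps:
L = 87787 (L = 7*12541 = 87787)
√(20324 + L/q) - 1*25152 = √(20324 + 87787/11141) - 1*25152 = √(20324 + 87787*(1/11141)) - 25152 = √(20324 + 87787/11141) - 25152 = √(226517471/11141) - 25152 = √2523631144411/11141 - 25152 = -25152 + √2523631144411/11141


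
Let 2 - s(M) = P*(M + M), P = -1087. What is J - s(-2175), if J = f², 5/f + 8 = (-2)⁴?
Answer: 302620697/64 ≈ 4.7284e+6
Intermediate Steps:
s(M) = 2 + 2174*M (s(M) = 2 - (-1087)*(M + M) = 2 - (-1087)*2*M = 2 - (-2174)*M = 2 + 2174*M)
f = 5/8 (f = 5/(-8 + (-2)⁴) = 5/(-8 + 16) = 5/8 ≈ 0.62500)
J = 25/64 (J = (5/8)² = 25/64 ≈ 0.39063)
J - s(-2175) = 25/64 - (2 + 2174*(-2175)) = 25/64 - (2 - 4728450) = 25/64 - 1*(-4728448) = 25/64 + 4728448 = 302620697/64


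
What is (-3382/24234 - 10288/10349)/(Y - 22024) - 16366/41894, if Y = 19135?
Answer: -2961536738635586/7588621106164539 ≈ -0.39026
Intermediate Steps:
(-3382/24234 - 10288/10349)/(Y - 22024) - 16366/41894 = (-3382/24234 - 10288/10349)/(19135 - 22024) - 16366/41894 = (-3382*1/24234 - 10288*1/10349)/(-2889) - 16366*1/41894 = (-1691/12117 - 10288/10349)*(-1/2889) - 8183/20947 = -142159855/125398833*(-1/2889) - 8183/20947 = 142159855/362277228537 - 8183/20947 = -2961536738635586/7588621106164539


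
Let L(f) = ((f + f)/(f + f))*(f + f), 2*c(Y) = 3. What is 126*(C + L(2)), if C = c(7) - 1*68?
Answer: -7875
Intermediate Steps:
c(Y) = 3/2 (c(Y) = (½)*3 = 3/2)
C = -133/2 (C = 3/2 - 1*68 = 3/2 - 68 = -133/2 ≈ -66.500)
L(f) = 2*f (L(f) = ((2*f)/((2*f)))*(2*f) = ((2*f)*(1/(2*f)))*(2*f) = 1*(2*f) = 2*f)
126*(C + L(2)) = 126*(-133/2 + 2*2) = 126*(-133/2 + 4) = 126*(-125/2) = -7875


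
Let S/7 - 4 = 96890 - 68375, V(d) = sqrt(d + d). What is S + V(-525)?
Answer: 199633 + 5*I*sqrt(42) ≈ 1.9963e+5 + 32.404*I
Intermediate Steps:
V(d) = sqrt(2)*sqrt(d) (V(d) = sqrt(2*d) = sqrt(2)*sqrt(d))
S = 199633 (S = 28 + 7*(96890 - 68375) = 28 + 7*28515 = 28 + 199605 = 199633)
S + V(-525) = 199633 + sqrt(2)*sqrt(-525) = 199633 + sqrt(2)*(5*I*sqrt(21)) = 199633 + 5*I*sqrt(42)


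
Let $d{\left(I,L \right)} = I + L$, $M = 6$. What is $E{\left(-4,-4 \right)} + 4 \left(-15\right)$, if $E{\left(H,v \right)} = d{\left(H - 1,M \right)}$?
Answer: $-59$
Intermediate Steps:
$E{\left(H,v \right)} = 5 + H$ ($E{\left(H,v \right)} = \left(H - 1\right) + 6 = \left(-1 + H\right) + 6 = 5 + H$)
$E{\left(-4,-4 \right)} + 4 \left(-15\right) = \left(5 - 4\right) + 4 \left(-15\right) = 1 - 60 = -59$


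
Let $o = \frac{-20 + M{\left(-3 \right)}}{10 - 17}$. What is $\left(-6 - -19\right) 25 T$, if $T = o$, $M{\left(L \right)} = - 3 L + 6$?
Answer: $\frac{1625}{7} \approx 232.14$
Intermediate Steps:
$M{\left(L \right)} = 6 - 3 L$
$o = \frac{5}{7}$ ($o = \frac{-20 + \left(6 - -9\right)}{10 - 17} = \frac{-20 + \left(6 + 9\right)}{-7} = \left(-20 + 15\right) \left(- \frac{1}{7}\right) = \left(-5\right) \left(- \frac{1}{7}\right) = \frac{5}{7} \approx 0.71429$)
$T = \frac{5}{7} \approx 0.71429$
$\left(-6 - -19\right) 25 T = \left(-6 - -19\right) 25 \cdot \frac{5}{7} = \left(-6 + 19\right) 25 \cdot \frac{5}{7} = 13 \cdot 25 \cdot \frac{5}{7} = 325 \cdot \frac{5}{7} = \frac{1625}{7}$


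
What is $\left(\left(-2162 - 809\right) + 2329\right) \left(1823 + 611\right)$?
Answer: $-1562628$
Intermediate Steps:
$\left(\left(-2162 - 809\right) + 2329\right) \left(1823 + 611\right) = \left(\left(-2162 - 809\right) + 2329\right) 2434 = \left(-2971 + 2329\right) 2434 = \left(-642\right) 2434 = -1562628$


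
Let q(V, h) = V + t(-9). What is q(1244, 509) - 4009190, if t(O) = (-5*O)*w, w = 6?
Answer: -4007676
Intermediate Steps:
t(O) = -30*O (t(O) = -5*O*6 = -30*O)
q(V, h) = 270 + V (q(V, h) = V - 30*(-9) = V + 270 = 270 + V)
q(1244, 509) - 4009190 = (270 + 1244) - 4009190 = 1514 - 4009190 = -4007676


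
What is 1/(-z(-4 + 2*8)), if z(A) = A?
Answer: -1/12 ≈ -0.083333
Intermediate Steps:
1/(-z(-4 + 2*8)) = 1/(-(-4 + 2*8)) = 1/(-(-4 + 16)) = 1/(-1*12) = 1/(-12) = -1/12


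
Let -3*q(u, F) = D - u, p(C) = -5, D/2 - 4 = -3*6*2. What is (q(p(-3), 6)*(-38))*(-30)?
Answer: 22420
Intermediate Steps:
D = -64 (D = 8 + 2*(-3*6*2) = 8 + 2*(-18*2) = 8 + 2*(-36) = 8 - 72 = -64)
q(u, F) = 64/3 + u/3 (q(u, F) = -(-64 - u)/3 = 64/3 + u/3)
(q(p(-3), 6)*(-38))*(-30) = ((64/3 + (1/3)*(-5))*(-38))*(-30) = ((64/3 - 5/3)*(-38))*(-30) = ((59/3)*(-38))*(-30) = -2242/3*(-30) = 22420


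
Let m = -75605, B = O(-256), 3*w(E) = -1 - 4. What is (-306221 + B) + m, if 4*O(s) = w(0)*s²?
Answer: -1227398/3 ≈ -4.0913e+5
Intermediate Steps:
w(E) = -5/3 (w(E) = (-1 - 4)/3 = (⅓)*(-5) = -5/3)
O(s) = -5*s²/12 (O(s) = (-5*s²/3)/4 = -5*s²/12)
B = -81920/3 (B = -5/12*(-256)² = -5/12*65536 = -81920/3 ≈ -27307.)
(-306221 + B) + m = (-306221 - 81920/3) - 75605 = -1000583/3 - 75605 = -1227398/3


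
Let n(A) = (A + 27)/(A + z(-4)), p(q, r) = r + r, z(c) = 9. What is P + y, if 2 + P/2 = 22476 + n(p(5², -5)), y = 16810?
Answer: 61724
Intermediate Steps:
p(q, r) = 2*r
n(A) = (27 + A)/(9 + A) (n(A) = (A + 27)/(A + 9) = (27 + A)/(9 + A))
P = 44914 (P = -4 + 2*(22476 + (27 + 2*(-5))/(9 + 2*(-5))) = -4 + 2*(22476 + (27 - 10)/(9 - 10)) = -4 + 2*(22476 + 17/(-1)) = -4 + 2*(22476 - 1*17) = -4 + 2*(22476 - 17) = -4 + 2*22459 = -4 + 44918 = 44914)
P + y = 44914 + 16810 = 61724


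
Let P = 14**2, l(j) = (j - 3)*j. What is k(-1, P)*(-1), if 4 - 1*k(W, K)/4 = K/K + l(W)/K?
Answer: -584/49 ≈ -11.918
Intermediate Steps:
l(j) = j*(-3 + j) (l(j) = (-3 + j)*j = j*(-3 + j))
P = 196
k(W, K) = 12 - 4*W*(-3 + W)/K (k(W, K) = 16 - 4*(K/K + (W*(-3 + W))/K) = 16 - 4*(1 + W*(-3 + W)/K) = 16 + (-4 - 4*W*(-3 + W)/K) = 12 - 4*W*(-3 + W)/K)
k(-1, P)*(-1) = (4*(3*196 - 1*(-1)*(-3 - 1))/196)*(-1) = (4*(1/196)*(588 - 1*(-1)*(-4)))*(-1) = (4*(1/196)*(588 - 4))*(-1) = (4*(1/196)*584)*(-1) = (584/49)*(-1) = -584/49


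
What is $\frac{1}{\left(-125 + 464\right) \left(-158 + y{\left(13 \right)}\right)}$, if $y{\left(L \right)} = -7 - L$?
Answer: $- \frac{1}{60342} \approx -1.6572 \cdot 10^{-5}$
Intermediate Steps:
$\frac{1}{\left(-125 + 464\right) \left(-158 + y{\left(13 \right)}\right)} = \frac{1}{\left(-125 + 464\right) \left(-158 - 20\right)} = \frac{1}{339 \left(-158 - 20\right)} = \frac{1}{339 \left(-178\right)} = \frac{1}{-60342} = - \frac{1}{60342}$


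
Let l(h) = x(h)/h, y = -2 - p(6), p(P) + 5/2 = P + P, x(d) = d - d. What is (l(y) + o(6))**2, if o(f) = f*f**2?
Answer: 46656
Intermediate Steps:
x(d) = 0
p(P) = -5/2 + 2*P (p(P) = -5/2 + (P + P) = -5/2 + 2*P)
y = -23/2 (y = -2 - (-5/2 + 2*6) = -2 - (-5/2 + 12) = -2 - 1*19/2 = -2 - 19/2 = -23/2 ≈ -11.500)
l(h) = 0 (l(h) = 0/h = 0)
o(f) = f**3
(l(y) + o(6))**2 = (0 + 6**3)**2 = (0 + 216)**2 = 216**2 = 46656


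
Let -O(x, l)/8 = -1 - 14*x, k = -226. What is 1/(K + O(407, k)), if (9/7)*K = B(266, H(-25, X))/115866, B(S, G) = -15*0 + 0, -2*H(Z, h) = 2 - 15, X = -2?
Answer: 1/45592 ≈ 2.1934e-5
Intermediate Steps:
H(Z, h) = 13/2 (H(Z, h) = -(2 - 15)/2 = -½*(-13) = 13/2)
B(S, G) = 0 (B(S, G) = 0 + 0 = 0)
O(x, l) = 8 + 112*x (O(x, l) = -8*(-1 - 14*x) = 8 + 112*x)
K = 0 (K = 7*(0/115866)/9 = 7*(0*(1/115866))/9 = (7/9)*0 = 0)
1/(K + O(407, k)) = 1/(0 + (8 + 112*407)) = 1/(0 + (8 + 45584)) = 1/(0 + 45592) = 1/45592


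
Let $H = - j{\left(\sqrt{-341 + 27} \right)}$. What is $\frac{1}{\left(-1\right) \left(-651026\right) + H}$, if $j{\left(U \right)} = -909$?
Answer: $\frac{1}{651935} \approx 1.5339 \cdot 10^{-6}$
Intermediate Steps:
$H = 909$ ($H = \left(-1\right) \left(-909\right) = 909$)
$\frac{1}{\left(-1\right) \left(-651026\right) + H} = \frac{1}{\left(-1\right) \left(-651026\right) + 909} = \frac{1}{651026 + 909} = \frac{1}{651935}$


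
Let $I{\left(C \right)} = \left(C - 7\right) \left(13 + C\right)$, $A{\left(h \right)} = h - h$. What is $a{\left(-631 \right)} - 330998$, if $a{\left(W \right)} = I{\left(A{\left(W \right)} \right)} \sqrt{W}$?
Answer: $-330998 - 91 i \sqrt{631} \approx -3.31 \cdot 10^{5} - 2285.9 i$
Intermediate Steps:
$A{\left(h \right)} = 0$
$I{\left(C \right)} = \left(-7 + C\right) \left(13 + C\right)$
$a{\left(W \right)} = - 91 \sqrt{W}$ ($a{\left(W \right)} = \left(-91 + 0^{2} + 6 \cdot 0\right) \sqrt{W} = \left(-91 + 0 + 0\right) \sqrt{W} = - 91 \sqrt{W}$)
$a{\left(-631 \right)} - 330998 = - 91 \sqrt{-631} - 330998 = - 91 i \sqrt{631} - 330998 = -330998 - 91 i \sqrt{631}$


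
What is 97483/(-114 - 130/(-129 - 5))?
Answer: -6531361/7573 ≈ -862.45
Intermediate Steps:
97483/(-114 - 130/(-129 - 5)) = 97483/(-114 - 130/(-134)) = 97483/(-114 - 130*(-1/134)) = 97483/(-114 + 65/67) = 97483/(-7573/67) = 97483*(-67/7573) = -6531361/7573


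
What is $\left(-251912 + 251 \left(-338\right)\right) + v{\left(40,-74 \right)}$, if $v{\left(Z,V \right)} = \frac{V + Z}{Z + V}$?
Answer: $-336749$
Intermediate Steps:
$v{\left(Z,V \right)} = 1$ ($v{\left(Z,V \right)} = \frac{V + Z}{V + Z} = 1$)
$\left(-251912 + 251 \left(-338\right)\right) + v{\left(40,-74 \right)} = \left(-251912 + 251 \left(-338\right)\right) + 1 = \left(-251912 - 84838\right) + 1 = -336750 + 1 = -336749$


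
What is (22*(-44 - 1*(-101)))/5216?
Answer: 627/2608 ≈ 0.24041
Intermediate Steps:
(22*(-44 - 1*(-101)))/5216 = (22*(-44 + 101))*(1/5216) = (22*57)*(1/5216) = 1254*(1/5216) = 627/2608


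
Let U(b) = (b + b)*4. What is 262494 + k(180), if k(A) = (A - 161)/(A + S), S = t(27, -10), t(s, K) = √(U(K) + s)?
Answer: 8518721202/32453 - 19*I*√53/32453 ≈ 2.6249e+5 - 0.0042622*I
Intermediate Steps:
U(b) = 8*b (U(b) = (2*b)*4 = 8*b)
t(s, K) = √(s + 8*K) (t(s, K) = √(8*K + s) = √(s + 8*K))
S = I*√53 (S = √(27 + 8*(-10)) = √(27 - 80) = √(-53) = I*√53 ≈ 7.2801*I)
k(A) = (-161 + A)/(A + I*√53) (k(A) = (A - 161)/(A + I*√53) = (-161 + A)/(A + I*√53))
262494 + k(180) = 262494 + (-161 + 180)/(180 + I*√53) = 262494 + 19/(180 + I*√53)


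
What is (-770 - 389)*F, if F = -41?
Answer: 47519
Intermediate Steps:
(-770 - 389)*F = (-770 - 389)*(-41) = -1159*(-41) = 47519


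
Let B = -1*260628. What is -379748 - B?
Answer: -119120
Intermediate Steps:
B = -260628
-379748 - B = -379748 - 1*(-260628) = -379748 + 260628 = -119120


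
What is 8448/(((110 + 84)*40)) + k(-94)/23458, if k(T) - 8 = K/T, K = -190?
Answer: 582362163/534725110 ≈ 1.0891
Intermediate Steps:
k(T) = 8 - 190/T
8448/(((110 + 84)*40)) + k(-94)/23458 = 8448/(((110 + 84)*40)) + (8 - 190/(-94))/23458 = 8448/((194*40)) + (8 - 190*(-1/94))*(1/23458) = 8448/7760 + (8 + 95/47)*(1/23458) = 8448*(1/7760) + (471/47)*(1/23458) = 528/485 + 471/1102526 = 582362163/534725110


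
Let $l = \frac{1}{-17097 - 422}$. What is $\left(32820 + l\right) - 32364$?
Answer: $\frac{7988663}{17519} \approx 456.0$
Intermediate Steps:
$l = - \frac{1}{17519}$ ($l = \frac{1}{-17519} = - \frac{1}{17519} \approx -5.7081 \cdot 10^{-5}$)
$\left(32820 + l\right) - 32364 = \left(32820 - \frac{1}{17519}\right) - 32364 = \frac{574973579}{17519} - 32364 = \frac{7988663}{17519}$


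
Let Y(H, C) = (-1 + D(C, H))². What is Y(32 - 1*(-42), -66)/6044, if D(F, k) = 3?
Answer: 1/1511 ≈ 0.00066181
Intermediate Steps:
Y(H, C) = 4 (Y(H, C) = (-1 + 3)² = 2² = 4)
Y(32 - 1*(-42), -66)/6044 = 4/6044 = 4*(1/6044) = 1/1511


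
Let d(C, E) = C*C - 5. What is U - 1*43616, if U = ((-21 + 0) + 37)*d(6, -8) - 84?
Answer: -43204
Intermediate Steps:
d(C, E) = -5 + C**2 (d(C, E) = C**2 - 5 = -5 + C**2)
U = 412 (U = ((-21 + 0) + 37)*(-5 + 6**2) - 84 = (-21 + 37)*(-5 + 36) - 84 = 16*31 - 84 = 496 - 84 = 412)
U - 1*43616 = 412 - 1*43616 = 412 - 43616 = -43204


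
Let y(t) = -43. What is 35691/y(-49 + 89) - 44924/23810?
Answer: -425867221/511915 ≈ -831.91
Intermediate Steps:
35691/y(-49 + 89) - 44924/23810 = 35691/(-43) - 44924/23810 = 35691*(-1/43) - 44924*1/23810 = -35691/43 - 22462/11905 = -425867221/511915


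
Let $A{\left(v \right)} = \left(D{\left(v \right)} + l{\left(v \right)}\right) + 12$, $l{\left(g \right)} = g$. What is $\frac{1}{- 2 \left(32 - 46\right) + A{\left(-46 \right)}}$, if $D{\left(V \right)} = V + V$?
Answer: $- \frac{1}{98} \approx -0.010204$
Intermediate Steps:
$D{\left(V \right)} = 2 V$
$A{\left(v \right)} = 12 + 3 v$ ($A{\left(v \right)} = \left(2 v + v\right) + 12 = 3 v + 12 = 12 + 3 v$)
$\frac{1}{- 2 \left(32 - 46\right) + A{\left(-46 \right)}} = \frac{1}{- 2 \left(32 - 46\right) + \left(12 + 3 \left(-46\right)\right)} = \frac{1}{\left(-2\right) \left(-14\right) + \left(12 - 138\right)} = \frac{1}{28 - 126} = \frac{1}{-98} = - \frac{1}{98}$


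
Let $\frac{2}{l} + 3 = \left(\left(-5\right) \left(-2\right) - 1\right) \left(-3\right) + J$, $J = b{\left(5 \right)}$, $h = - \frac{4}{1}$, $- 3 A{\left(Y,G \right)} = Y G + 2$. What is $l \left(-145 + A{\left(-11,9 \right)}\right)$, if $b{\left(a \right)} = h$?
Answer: $\frac{338}{51} \approx 6.6274$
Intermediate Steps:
$A{\left(Y,G \right)} = - \frac{2}{3} - \frac{G Y}{3}$ ($A{\left(Y,G \right)} = - \frac{Y G + 2}{3} = - \frac{G Y + 2}{3} = - \frac{2 + G Y}{3} = - \frac{2}{3} - \frac{G Y}{3}$)
$h = -4$ ($h = \left(-4\right) 1 = -4$)
$b{\left(a \right)} = -4$
$J = -4$
$l = - \frac{1}{17}$ ($l = \frac{2}{-3 + \left(\left(\left(-5\right) \left(-2\right) - 1\right) \left(-3\right) - 4\right)} = \frac{2}{-3 + \left(\left(10 - 1\right) \left(-3\right) - 4\right)} = \frac{2}{-3 + \left(9 \left(-3\right) - 4\right)} = \frac{2}{-3 - 31} = \frac{2}{-34} = 2 \left(- \frac{1}{34}\right) = - \frac{1}{17} \approx -0.058824$)
$l \left(-145 + A{\left(-11,9 \right)}\right) = - \frac{-145 - \left(\frac{2}{3} + 3 \left(-11\right)\right)}{17} = - \frac{-145 + \left(- \frac{2}{3} + 33\right)}{17} = - \frac{-145 + \frac{97}{3}}{17} = \left(- \frac{1}{17}\right) \left(- \frac{338}{3}\right) = \frac{338}{51}$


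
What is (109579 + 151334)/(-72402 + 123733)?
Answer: 260913/51331 ≈ 5.0830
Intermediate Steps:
(109579 + 151334)/(-72402 + 123733) = 260913/51331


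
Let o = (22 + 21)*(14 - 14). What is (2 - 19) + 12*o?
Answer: -17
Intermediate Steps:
o = 0 (o = 43*0 = 0)
(2 - 19) + 12*o = (2 - 19) + 12*0 = -17 + 0 = -17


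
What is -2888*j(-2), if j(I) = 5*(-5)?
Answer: 72200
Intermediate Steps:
j(I) = -25
-2888*j(-2) = -2888*(-25) = 72200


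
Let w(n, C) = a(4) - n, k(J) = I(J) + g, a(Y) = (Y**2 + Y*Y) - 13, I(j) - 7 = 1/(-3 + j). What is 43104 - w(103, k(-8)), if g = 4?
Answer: 43188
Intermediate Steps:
I(j) = 7 + 1/(-3 + j)
a(Y) = -13 + 2*Y**2 (a(Y) = (Y**2 + Y**2) - 13 = 2*Y**2 - 13 = -13 + 2*Y**2)
k(J) = 4 + (-20 + 7*J)/(-3 + J) (k(J) = (-20 + 7*J)/(-3 + J) + 4 = 4 + (-20 + 7*J)/(-3 + J))
w(n, C) = 19 - n (w(n, C) = (-13 + 2*4**2) - n = (-13 + 2*16) - n = (-13 + 32) - n = 19 - n)
43104 - w(103, k(-8)) = 43104 - (19 - 1*103) = 43104 - (19 - 103) = 43104 - 1*(-84) = 43104 + 84 = 43188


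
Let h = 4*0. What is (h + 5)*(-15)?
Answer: -75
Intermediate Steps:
h = 0
(h + 5)*(-15) = (0 + 5)*(-15) = 5*(-15) = -75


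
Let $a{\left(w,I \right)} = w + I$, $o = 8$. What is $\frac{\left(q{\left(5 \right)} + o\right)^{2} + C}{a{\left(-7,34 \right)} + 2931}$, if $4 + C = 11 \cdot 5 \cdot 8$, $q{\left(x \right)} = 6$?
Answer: $\frac{316}{1479} \approx 0.21366$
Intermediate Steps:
$a{\left(w,I \right)} = I + w$
$C = 436$ ($C = -4 + 11 \cdot 5 \cdot 8 = -4 + 55 \cdot 8 = -4 + 440 = 436$)
$\frac{\left(q{\left(5 \right)} + o\right)^{2} + C}{a{\left(-7,34 \right)} + 2931} = \frac{\left(6 + 8\right)^{2} + 436}{\left(34 - 7\right) + 2931} = \frac{14^{2} + 436}{27 + 2931} = \frac{196 + 436}{2958} = 632 \cdot \frac{1}{2958} = \frac{316}{1479}$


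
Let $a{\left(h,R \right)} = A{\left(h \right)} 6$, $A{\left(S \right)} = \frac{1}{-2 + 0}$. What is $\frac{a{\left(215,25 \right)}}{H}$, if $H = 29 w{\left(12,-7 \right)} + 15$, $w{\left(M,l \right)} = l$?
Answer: $\frac{3}{188} \approx 0.015957$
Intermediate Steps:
$A{\left(S \right)} = - \frac{1}{2}$ ($A{\left(S \right)} = \frac{1}{-2} = - \frac{1}{2}$)
$a{\left(h,R \right)} = -3$ ($a{\left(h,R \right)} = \left(- \frac{1}{2}\right) 6 = -3$)
$H = -188$ ($H = 29 \left(-7\right) + 15 = -203 + 15 = -188$)
$\frac{a{\left(215,25 \right)}}{H} = - \frac{3}{-188} = \left(-3\right) \left(- \frac{1}{188}\right) = \frac{3}{188}$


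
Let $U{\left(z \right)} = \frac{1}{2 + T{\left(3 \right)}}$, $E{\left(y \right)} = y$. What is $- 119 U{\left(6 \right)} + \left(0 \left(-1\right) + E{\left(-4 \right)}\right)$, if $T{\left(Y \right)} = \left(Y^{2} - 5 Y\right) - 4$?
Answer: $\frac{87}{8} \approx 10.875$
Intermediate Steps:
$T{\left(Y \right)} = -4 + Y^{2} - 5 Y$
$U{\left(z \right)} = - \frac{1}{8}$ ($U{\left(z \right)} = \frac{1}{2 - \left(19 - 9\right)} = \frac{1}{2 - 10} = \frac{1}{-8} = - \frac{1}{8}$)
$- 119 U{\left(6 \right)} + \left(0 \left(-1\right) + E{\left(-4 \right)}\right) = \left(-119\right) \left(- \frac{1}{8}\right) + \left(0 \left(-1\right) - 4\right) = \frac{119}{8} + \left(0 - 4\right) = \frac{119}{8} - 4 = \frac{87}{8}$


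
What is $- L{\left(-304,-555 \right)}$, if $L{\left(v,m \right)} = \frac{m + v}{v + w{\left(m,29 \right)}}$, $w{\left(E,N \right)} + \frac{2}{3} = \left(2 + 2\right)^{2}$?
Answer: $- \frac{2577}{866} \approx -2.9757$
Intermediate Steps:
$w{\left(E,N \right)} = \frac{46}{3}$ ($w{\left(E,N \right)} = - \frac{2}{3} + \left(2 + 2\right)^{2} = - \frac{2}{3} + 4^{2} = - \frac{2}{3} + 16 = \frac{46}{3}$)
$L{\left(v,m \right)} = \frac{m + v}{\frac{46}{3} + v}$ ($L{\left(v,m \right)} = \frac{m + v}{v + \frac{46}{3}} = \frac{m + v}{\frac{46}{3} + v}$)
$- L{\left(-304,-555 \right)} = - \frac{3 \left(-555 - 304\right)}{46 + 3 \left(-304\right)} = - \frac{3 \left(-859\right)}{46 - 912} = - \frac{3 \left(-859\right)}{-866} = - \frac{3 \left(-1\right) \left(-859\right)}{866} = \left(-1\right) \frac{2577}{866} = - \frac{2577}{866}$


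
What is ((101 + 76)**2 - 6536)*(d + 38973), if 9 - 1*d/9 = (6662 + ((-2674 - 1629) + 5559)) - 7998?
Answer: 986116782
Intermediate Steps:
d = 801 (d = 81 - 9*((6662 + ((-2674 - 1629) + 5559)) - 7998) = 81 - 9*((6662 + (-4303 + 5559)) - 7998) = 81 - 9*((6662 + 1256) - 7998) = 81 - 9*(7918 - 7998) = 81 - 9*(-80) = 81 + 720 = 801)
((101 + 76)**2 - 6536)*(d + 38973) = ((101 + 76)**2 - 6536)*(801 + 38973) = (177**2 - 6536)*39774 = (31329 - 6536)*39774 = 24793*39774 = 986116782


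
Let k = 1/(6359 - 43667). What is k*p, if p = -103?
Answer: 103/37308 ≈ 0.0027608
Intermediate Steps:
k = -1/37308 (k = 1/(-37308) = -1/37308 ≈ -2.6804e-5)
k*p = -1/37308*(-103) = 103/37308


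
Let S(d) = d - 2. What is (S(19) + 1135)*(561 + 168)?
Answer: 839808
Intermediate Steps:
S(d) = -2 + d
(S(19) + 1135)*(561 + 168) = ((-2 + 19) + 1135)*(561 + 168) = (17 + 1135)*729 = 1152*729 = 839808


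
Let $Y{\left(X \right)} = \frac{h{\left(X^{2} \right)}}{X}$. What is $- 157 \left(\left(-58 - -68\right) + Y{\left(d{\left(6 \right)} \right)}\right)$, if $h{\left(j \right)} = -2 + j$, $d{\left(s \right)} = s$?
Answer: $- \frac{7379}{3} \approx -2459.7$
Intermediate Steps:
$Y{\left(X \right)} = \frac{-2 + X^{2}}{X}$
$- 157 \left(\left(-58 - -68\right) + Y{\left(d{\left(6 \right)} \right)}\right) = - 157 \left(\left(-58 - -68\right) + \left(6 - \frac{2}{6}\right)\right) = - 157 \left(\left(-58 + 68\right) + \left(6 - \frac{1}{3}\right)\right) = - 157 \left(10 + \left(6 - \frac{1}{3}\right)\right) = - 157 \left(10 + \frac{17}{3}\right) = \left(-157\right) \frac{47}{3} = - \frac{7379}{3}$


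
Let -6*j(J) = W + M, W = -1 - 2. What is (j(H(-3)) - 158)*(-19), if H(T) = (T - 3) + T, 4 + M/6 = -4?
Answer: 5681/2 ≈ 2840.5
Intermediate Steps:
M = -48 (M = -24 + 6*(-4) = -24 - 24 = -48)
W = -3
H(T) = -3 + 2*T (H(T) = (-3 + T) + T = -3 + 2*T)
j(J) = 17/2 (j(J) = -(-3 - 48)/6 = -1/6*(-51) = 17/2)
(j(H(-3)) - 158)*(-19) = (17/2 - 158)*(-19) = -299/2*(-19) = 5681/2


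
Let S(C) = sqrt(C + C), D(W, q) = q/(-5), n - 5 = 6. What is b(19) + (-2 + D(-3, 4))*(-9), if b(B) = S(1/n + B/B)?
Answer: 126/5 + 2*sqrt(66)/11 ≈ 26.677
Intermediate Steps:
n = 11 (n = 5 + 6 = 11)
D(W, q) = -q/5 (D(W, q) = q*(-1/5) = -q/5)
S(C) = sqrt(2)*sqrt(C) (S(C) = sqrt(2*C) = sqrt(2)*sqrt(C))
b(B) = 2*sqrt(66)/11 (b(B) = sqrt(2)*sqrt(1/11 + B/B) = sqrt(2)*sqrt(1*(1/11) + 1) = sqrt(2)*sqrt(1/11 + 1) = sqrt(2)*sqrt(12/11) = sqrt(2)*(2*sqrt(33)/11) = 2*sqrt(66)/11)
b(19) + (-2 + D(-3, 4))*(-9) = 2*sqrt(66)/11 + (-2 - 1/5*4)*(-9) = 2*sqrt(66)/11 + (-2 - 4/5)*(-9) = 2*sqrt(66)/11 - 14/5*(-9) = 2*sqrt(66)/11 + 126/5 = 126/5 + 2*sqrt(66)/11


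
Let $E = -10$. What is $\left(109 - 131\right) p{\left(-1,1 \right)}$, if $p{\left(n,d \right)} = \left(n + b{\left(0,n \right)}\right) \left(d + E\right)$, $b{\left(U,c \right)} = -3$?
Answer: $-792$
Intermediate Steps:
$p{\left(n,d \right)} = \left(-10 + d\right) \left(-3 + n\right)$ ($p{\left(n,d \right)} = \left(n - 3\right) \left(d - 10\right) = \left(-3 + n\right) \left(-10 + d\right) = \left(-10 + d\right) \left(-3 + n\right)$)
$\left(109 - 131\right) p{\left(-1,1 \right)} = \left(109 - 131\right) \left(30 - -10 - 3 + 1 \left(-1\right)\right) = - 22 \left(30 + 10 - 3 - 1\right) = \left(-22\right) 36 = -792$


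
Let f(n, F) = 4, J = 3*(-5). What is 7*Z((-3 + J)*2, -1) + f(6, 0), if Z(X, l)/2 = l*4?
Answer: -52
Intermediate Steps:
J = -15
Z(X, l) = 8*l (Z(X, l) = 2*(l*4) = 2*(4*l) = 8*l)
7*Z((-3 + J)*2, -1) + f(6, 0) = 7*(8*(-1)) + 4 = 7*(-8) + 4 = -56 + 4 = -52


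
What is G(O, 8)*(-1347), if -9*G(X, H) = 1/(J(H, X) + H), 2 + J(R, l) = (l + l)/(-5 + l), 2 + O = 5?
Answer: 449/9 ≈ 49.889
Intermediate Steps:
O = 3 (O = -2 + 5 = 3)
J(R, l) = -2 + 2*l/(-5 + l) (J(R, l) = -2 + (l + l)/(-5 + l) = -2 + (2*l)/(-5 + l) = -2 + 2*l/(-5 + l))
G(X, H) = -1/(9*(H + 10/(-5 + X))) (G(X, H) = -1/(9*(10/(-5 + X) + H)) = -1/(9*(H + 10/(-5 + X))))
G(O, 8)*(-1347) = ((5 - 1*3)/(9*(10 + 8*(-5 + 3))))*(-1347) = ((5 - 3)/(9*(10 + 8*(-2))))*(-1347) = ((1/9)*2/(10 - 16))*(-1347) = ((1/9)*2/(-6))*(-1347) = ((1/9)*(-1/6)*2)*(-1347) = -1/27*(-1347) = 449/9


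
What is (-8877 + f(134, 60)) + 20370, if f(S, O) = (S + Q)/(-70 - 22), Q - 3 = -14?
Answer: 1057233/92 ≈ 11492.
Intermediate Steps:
Q = -11 (Q = 3 - 14 = -11)
f(S, O) = 11/92 - S/92 (f(S, O) = (S - 11)/(-70 - 22) = (-11 + S)/(-92) = (-11 + S)*(-1/92) = 11/92 - S/92)
(-8877 + f(134, 60)) + 20370 = (-8877 + (11/92 - 1/92*134)) + 20370 = (-8877 + (11/92 - 67/46)) + 20370 = (-8877 - 123/92) + 20370 = -816807/92 + 20370 = 1057233/92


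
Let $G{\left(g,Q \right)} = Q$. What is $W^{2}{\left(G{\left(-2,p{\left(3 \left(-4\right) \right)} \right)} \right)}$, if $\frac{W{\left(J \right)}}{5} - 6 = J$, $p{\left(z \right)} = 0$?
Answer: $900$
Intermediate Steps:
$W{\left(J \right)} = 30 + 5 J$
$W^{2}{\left(G{\left(-2,p{\left(3 \left(-4\right) \right)} \right)} \right)} = \left(30 + 5 \cdot 0\right)^{2} = \left(30 + 0\right)^{2} = 30^{2} = 900$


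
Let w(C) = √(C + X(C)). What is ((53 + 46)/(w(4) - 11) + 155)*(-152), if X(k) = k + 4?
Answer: -2402512/109 + 30096*√3/109 ≈ -21563.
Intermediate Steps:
X(k) = 4 + k
w(C) = √(4 + 2*C) (w(C) = √(C + (4 + C)) = √(4 + 2*C))
((53 + 46)/(w(4) - 11) + 155)*(-152) = ((53 + 46)/(√(4 + 2*4) - 11) + 155)*(-152) = (99/(√(4 + 8) - 11) + 155)*(-152) = (99/(√12 - 11) + 155)*(-152) = (99/(2*√3 - 11) + 155)*(-152) = (99/(-11 + 2*√3) + 155)*(-152) = (155 + 99/(-11 + 2*√3))*(-152) = -23560 - 15048/(-11 + 2*√3)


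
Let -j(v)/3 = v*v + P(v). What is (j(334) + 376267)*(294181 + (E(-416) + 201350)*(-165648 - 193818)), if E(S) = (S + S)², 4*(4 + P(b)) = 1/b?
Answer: -17856754698917325779/1336 ≈ -1.3366e+16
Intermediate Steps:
P(b) = -4 + 1/(4*b) (P(b) = -4 + (1/b)/4 = -4 + 1/(4*b))
E(S) = 4*S² (E(S) = (2*S)² = 4*S²)
j(v) = 12 - 3*v² - 3/(4*v) (j(v) = -3*(v*v + (-4 + 1/(4*v))) = -3*(v² + (-4 + 1/(4*v))) = -3*(-4 + v² + 1/(4*v)) = 12 - 3*v² - 3/(4*v))
(j(334) + 376267)*(294181 + (E(-416) + 201350)*(-165648 - 193818)) = ((12 - 3*334² - ¾/334) + 376267)*(294181 + (4*(-416)² + 201350)*(-165648 - 193818)) = ((12 - 3*111556 - ¾*1/334) + 376267)*(294181 + (4*173056 + 201350)*(-359466)) = ((12 - 334668 - 3/1336) + 376267)*(294181 + (692224 + 201350)*(-359466)) = (-447100419/1336 + 376267)*(294181 + 893574*(-359466)) = 55592293*(294181 - 321209471484)/1336 = (55592293/1336)*(-321209177303) = -17856754698917325779/1336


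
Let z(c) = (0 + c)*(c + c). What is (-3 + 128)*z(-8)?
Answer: 16000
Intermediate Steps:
z(c) = 2*c² (z(c) = c*(2*c) = 2*c²)
(-3 + 128)*z(-8) = (-3 + 128)*(2*(-8)²) = 125*(2*64) = 125*128 = 16000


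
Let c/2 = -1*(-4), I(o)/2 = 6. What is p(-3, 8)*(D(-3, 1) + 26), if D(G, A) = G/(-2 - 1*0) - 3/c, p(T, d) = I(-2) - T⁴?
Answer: -14973/8 ≈ -1871.6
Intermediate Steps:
I(o) = 12 (I(o) = 2*6 = 12)
c = 8 (c = 2*(-1*(-4)) = 2*4 = 8)
p(T, d) = 12 - T⁴
D(G, A) = -3/8 - G/2 (D(G, A) = G/(-2 - 1*0) - 3/8 = G/(-2 + 0) - 3*⅛ = G/(-2) - 3/8 = G*(-½) - 3/8 = -G/2 - 3/8 = -3/8 - G/2)
p(-3, 8)*(D(-3, 1) + 26) = (12 - 1*(-3)⁴)*((-3/8 - ½*(-3)) + 26) = (12 - 1*81)*((-3/8 + 3/2) + 26) = (12 - 81)*(9/8 + 26) = -69*217/8 = -14973/8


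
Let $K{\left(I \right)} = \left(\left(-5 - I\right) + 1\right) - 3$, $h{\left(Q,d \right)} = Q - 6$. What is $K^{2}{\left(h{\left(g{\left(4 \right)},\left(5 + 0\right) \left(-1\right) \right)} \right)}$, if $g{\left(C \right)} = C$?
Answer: $25$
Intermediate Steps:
$h{\left(Q,d \right)} = -6 + Q$ ($h{\left(Q,d \right)} = Q - 6 = -6 + Q$)
$K{\left(I \right)} = -7 - I$ ($K{\left(I \right)} = \left(-4 - I\right) - 3 = -7 - I$)
$K^{2}{\left(h{\left(g{\left(4 \right)},\left(5 + 0\right) \left(-1\right) \right)} \right)} = \left(-7 - \left(-6 + 4\right)\right)^{2} = \left(-7 - -2\right)^{2} = \left(-7 + 2\right)^{2} = \left(-5\right)^{2} = 25$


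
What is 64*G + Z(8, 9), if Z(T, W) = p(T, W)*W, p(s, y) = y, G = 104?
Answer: 6737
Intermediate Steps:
Z(T, W) = W² (Z(T, W) = W*W = W²)
64*G + Z(8, 9) = 64*104 + 9² = 6656 + 81 = 6737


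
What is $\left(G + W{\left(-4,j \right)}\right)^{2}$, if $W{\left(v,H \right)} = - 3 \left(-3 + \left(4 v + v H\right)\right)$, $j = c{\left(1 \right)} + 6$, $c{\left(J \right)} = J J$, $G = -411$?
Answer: $72900$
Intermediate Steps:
$c{\left(J \right)} = J^{2}$
$j = 7$ ($j = 1^{2} + 6 = 1 + 6 = 7$)
$W{\left(v,H \right)} = 9 - 12 v - 3 H v$ ($W{\left(v,H \right)} = - 3 \left(-3 + \left(4 v + H v\right)\right) = - 3 \left(-3 + 4 v + H v\right) = 9 - 12 v - 3 H v$)
$\left(G + W{\left(-4,j \right)}\right)^{2} = \left(-411 - \left(-57 - 84\right)\right)^{2} = \left(-411 + \left(9 + 48 + 84\right)\right)^{2} = \left(-411 + 141\right)^{2} = \left(-270\right)^{2} = 72900$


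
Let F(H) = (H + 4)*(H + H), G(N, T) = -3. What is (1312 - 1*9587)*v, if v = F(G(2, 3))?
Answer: 49650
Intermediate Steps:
F(H) = 2*H*(4 + H) (F(H) = (4 + H)*(2*H) = 2*H*(4 + H))
v = -6 (v = 2*(-3)*(4 - 3) = 2*(-3)*1 = -6)
(1312 - 1*9587)*v = (1312 - 1*9587)*(-6) = (1312 - 9587)*(-6) = -8275*(-6) = 49650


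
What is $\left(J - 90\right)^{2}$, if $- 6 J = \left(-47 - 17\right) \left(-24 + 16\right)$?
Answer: $\frac{276676}{9} \approx 30742.0$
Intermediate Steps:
$J = - \frac{256}{3}$ ($J = - \frac{\left(-47 - 17\right) \left(-24 + 16\right)}{6} = - \frac{\left(-47 - 17\right) \left(-8\right)}{6} = - \frac{\left(-64\right) \left(-8\right)}{6} = \left(- \frac{1}{6}\right) 512 = - \frac{256}{3} \approx -85.333$)
$\left(J - 90\right)^{2} = \left(- \frac{256}{3} - 90\right)^{2} = \left(- \frac{526}{3}\right)^{2} = \frac{276676}{9}$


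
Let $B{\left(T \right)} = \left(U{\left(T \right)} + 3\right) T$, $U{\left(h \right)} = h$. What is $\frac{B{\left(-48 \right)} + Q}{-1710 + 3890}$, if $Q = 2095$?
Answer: $\frac{851}{436} \approx 1.9518$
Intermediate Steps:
$B{\left(T \right)} = T \left(3 + T\right)$ ($B{\left(T \right)} = \left(T + 3\right) T = \left(3 + T\right) T = T \left(3 + T\right)$)
$\frac{B{\left(-48 \right)} + Q}{-1710 + 3890} = \frac{- 48 \left(3 - 48\right) + 2095}{-1710 + 3890} = \frac{\left(-48\right) \left(-45\right) + 2095}{2180} = \left(2160 + 2095\right) \frac{1}{2180} = 4255 \cdot \frac{1}{2180} = \frac{851}{436}$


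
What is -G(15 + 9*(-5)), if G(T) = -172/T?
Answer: -86/15 ≈ -5.7333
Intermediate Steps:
-G(15 + 9*(-5)) = -(-172)/(15 + 9*(-5)) = -(-172)/(15 - 45) = -(-172)/(-30) = -(-172)*(-1)/30 = -1*86/15 = -86/15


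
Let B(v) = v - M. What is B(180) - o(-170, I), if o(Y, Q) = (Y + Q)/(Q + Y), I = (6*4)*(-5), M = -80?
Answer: 259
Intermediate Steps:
B(v) = 80 + v (B(v) = v - 1*(-80) = v + 80 = 80 + v)
I = -120 (I = 24*(-5) = -120)
o(Y, Q) = 1 (o(Y, Q) = (Q + Y)/(Q + Y) = 1)
B(180) - o(-170, I) = (80 + 180) - 1*1 = 260 - 1 = 259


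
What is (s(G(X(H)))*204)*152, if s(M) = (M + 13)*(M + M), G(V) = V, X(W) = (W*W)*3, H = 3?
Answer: 66977280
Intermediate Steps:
X(W) = 3*W**2 (X(W) = W**2*3 = 3*W**2)
s(M) = 2*M*(13 + M) (s(M) = (13 + M)*(2*M) = 2*M*(13 + M))
(s(G(X(H)))*204)*152 = ((2*(3*3**2)*(13 + 3*3**2))*204)*152 = ((2*(3*9)*(13 + 3*9))*204)*152 = ((2*27*(13 + 27))*204)*152 = ((2*27*40)*204)*152 = (2160*204)*152 = 440640*152 = 66977280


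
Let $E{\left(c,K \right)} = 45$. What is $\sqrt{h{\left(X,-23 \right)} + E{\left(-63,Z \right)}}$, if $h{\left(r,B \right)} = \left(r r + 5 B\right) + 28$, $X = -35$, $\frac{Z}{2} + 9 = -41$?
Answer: $13 \sqrt{7} \approx 34.395$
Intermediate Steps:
$Z = -100$ ($Z = -18 + 2 \left(-41\right) = -18 - 82 = -100$)
$h{\left(r,B \right)} = 28 + r^{2} + 5 B$ ($h{\left(r,B \right)} = \left(r^{2} + 5 B\right) + 28 = 28 + r^{2} + 5 B$)
$\sqrt{h{\left(X,-23 \right)} + E{\left(-63,Z \right)}} = \sqrt{\left(28 + \left(-35\right)^{2} + 5 \left(-23\right)\right) + 45} = \sqrt{\left(28 + 1225 - 115\right) + 45} = \sqrt{1138 + 45} = \sqrt{1183} = 13 \sqrt{7}$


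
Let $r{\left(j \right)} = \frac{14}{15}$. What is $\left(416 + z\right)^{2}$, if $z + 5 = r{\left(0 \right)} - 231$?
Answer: $\frac{7365796}{225} \approx 32737.0$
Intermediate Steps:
$r{\left(j \right)} = \frac{14}{15}$ ($r{\left(j \right)} = 14 \cdot \frac{1}{15} = \frac{14}{15}$)
$z = - \frac{3526}{15}$ ($z = -5 + \left(\frac{14}{15} - 231\right) = -5 - \frac{3451}{15} = - \frac{3526}{15} \approx -235.07$)
$\left(416 + z\right)^{2} = \left(416 - \frac{3526}{15}\right)^{2} = \left(\frac{2714}{15}\right)^{2} = \frac{7365796}{225}$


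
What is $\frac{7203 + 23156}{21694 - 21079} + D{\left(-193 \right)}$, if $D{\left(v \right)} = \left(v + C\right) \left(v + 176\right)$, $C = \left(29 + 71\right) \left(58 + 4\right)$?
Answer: $- \frac{62772826}{615} \approx -1.0207 \cdot 10^{5}$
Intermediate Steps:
$C = 6200$ ($C = 100 \cdot 62 = 6200$)
$D{\left(v \right)} = \left(176 + v\right) \left(6200 + v\right)$ ($D{\left(v \right)} = \left(v + 6200\right) \left(v + 176\right) = \left(6200 + v\right) \left(176 + v\right) = \left(176 + v\right) \left(6200 + v\right)$)
$\frac{7203 + 23156}{21694 - 21079} + D{\left(-193 \right)} = \frac{7203 + 23156}{21694 - 21079} + \left(1091200 + \left(-193\right)^{2} + 6376 \left(-193\right)\right) = \frac{30359}{615} + \left(1091200 + 37249 - 1230568\right) = 30359 \cdot \frac{1}{615} - 102119 = \frac{30359}{615} - 102119 = - \frac{62772826}{615}$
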